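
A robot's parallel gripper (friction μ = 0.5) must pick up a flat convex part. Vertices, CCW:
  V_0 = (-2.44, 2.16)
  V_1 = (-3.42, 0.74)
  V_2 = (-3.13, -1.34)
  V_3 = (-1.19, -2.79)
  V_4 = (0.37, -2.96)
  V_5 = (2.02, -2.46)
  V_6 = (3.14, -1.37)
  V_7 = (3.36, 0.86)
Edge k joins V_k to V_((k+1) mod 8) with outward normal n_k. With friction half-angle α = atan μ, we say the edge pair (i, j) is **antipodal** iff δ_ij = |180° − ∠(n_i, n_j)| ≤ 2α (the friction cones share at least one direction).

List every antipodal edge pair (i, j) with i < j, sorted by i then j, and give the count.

α = atan 0.5 = 26.57°;  2α = 53.13°
n_0 = (-0.8230, +0.5680)
n_1 = (-0.9904, -0.1381)
n_2 = (-0.5987, -0.8010)
n_3 = (-0.1083, -0.9941)
n_4 = (+0.2900, -0.9570)
n_5 = (+0.6974, -0.7166)
n_6 = (+0.9952, -0.0982)
n_7 = (+0.2187, +0.9758)
  (0,1): δ = 137.45°  ·
  (0,2): δ = 92.16°  ·
  (0,3): δ = 61.61°  ·
  (0,4): δ = 38.53°  ✓
  (0,5): δ = 11.17°  ✓
  (0,6): δ = 28.98°  ✓
  (0,7): δ = 111.98°  ·
  (1,2): δ = 134.71°  ·
  (1,3): δ = 104.16°  ·
  (1,4): δ = 81.08°  ·
  (1,5): δ = 53.71°  ·
  (1,6): δ = 13.57°  ✓
  (1,7): δ = 69.43°  ·
  (2,3): δ = 149.44°  ·
  (2,4): δ = 126.37°  ·
  (2,5): δ = 99.00°  ·
  (2,6): δ = 58.86°  ·
  (2,7): δ = 24.14°  ✓
  (3,4): δ = 156.92°  ·
  (3,5): δ = 129.56°  ·
  (3,6): δ = 89.42°  ·
  (3,7): δ = 6.41°  ✓
  (4,5): δ = 152.64°  ·
  (4,6): δ = 112.49°  ·
  (4,7): δ = 29.49°  ✓
  (5,6): δ = 139.86°  ·
  (5,7): δ = 56.86°  ·
  (6,7): δ = 97.00°  ·
antipodal pairs: 7

count = 7; pairs: (0,4), (0,5), (0,6), (1,6), (2,7), (3,7), (4,7)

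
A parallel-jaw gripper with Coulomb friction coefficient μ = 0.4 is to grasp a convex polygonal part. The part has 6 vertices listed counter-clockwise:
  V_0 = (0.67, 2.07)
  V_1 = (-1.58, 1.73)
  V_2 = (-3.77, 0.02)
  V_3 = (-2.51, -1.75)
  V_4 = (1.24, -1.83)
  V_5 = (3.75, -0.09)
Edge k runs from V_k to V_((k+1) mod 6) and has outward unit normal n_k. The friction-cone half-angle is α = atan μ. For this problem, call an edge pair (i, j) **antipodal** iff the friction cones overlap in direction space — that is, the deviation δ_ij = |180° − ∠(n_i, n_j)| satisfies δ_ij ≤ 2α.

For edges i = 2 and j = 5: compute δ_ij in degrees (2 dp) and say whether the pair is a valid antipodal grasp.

α = atan 0.4 = 21.80°;  2α = 43.60°
edge 2: e_2 = (+1.26, -1.77);  n_2 = (-0.8147, -0.5799)
edge 5: e_5 = (-3.08, +2.16);  n_5 = (+0.5742, +0.8187)
∠(n_2, n_5) = 160.49°
δ = |180° − 160.49°| = 19.51°
19.51° ≤ 2α = 43.60°  →  valid

δ = 19.51°, valid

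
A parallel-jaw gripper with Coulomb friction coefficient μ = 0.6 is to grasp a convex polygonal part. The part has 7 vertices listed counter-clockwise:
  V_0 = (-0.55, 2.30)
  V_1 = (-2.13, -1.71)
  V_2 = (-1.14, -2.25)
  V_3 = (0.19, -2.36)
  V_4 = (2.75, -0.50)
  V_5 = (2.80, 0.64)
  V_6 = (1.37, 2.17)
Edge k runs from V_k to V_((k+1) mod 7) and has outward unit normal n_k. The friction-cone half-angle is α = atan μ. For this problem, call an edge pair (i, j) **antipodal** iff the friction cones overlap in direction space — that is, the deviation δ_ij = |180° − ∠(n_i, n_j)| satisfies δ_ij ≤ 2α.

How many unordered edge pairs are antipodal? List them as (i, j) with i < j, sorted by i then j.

α = atan 0.6 = 30.96°;  2α = 61.93°
n_0 = (-0.9304, +0.3666)
n_1 = (-0.4789, -0.8779)
n_2 = (-0.0824, -0.9966)
n_3 = (+0.5878, -0.8090)
n_4 = (+0.9990, -0.0438)
n_5 = (+0.7306, +0.6828)
n_6 = (+0.0676, +0.9977)
  (0,1): δ = 97.11°  ·
  (0,2): δ = 73.22°  ·
  (0,3): δ = 32.49°  ✓
  (0,4): δ = 18.99°  ✓
  (0,5): δ = 64.57°  ·
  (0,6): δ = 107.63°  ·
  (1,2): δ = 156.12°  ·
  (1,3): δ = 115.39°  ·
  (1,4): δ = 63.90°  ·
  (1,5): δ = 18.32°  ✓
  (1,6): δ = 24.74°  ✓
  (2,3): δ = 139.27°  ·
  (2,4): δ = 87.78°  ·
  (2,5): δ = 42.21°  ✓
  (2,6): δ = 0.85°  ✓
  (3,4): δ = 128.51°  ·
  (3,5): δ = 82.94°  ·
  (3,6): δ = 39.87°  ✓
  (4,5): δ = 134.42°  ·
  (4,6): δ = 91.36°  ·
  (5,6): δ = 136.94°  ·
antipodal pairs: 7

count = 7; pairs: (0,3), (0,4), (1,5), (1,6), (2,5), (2,6), (3,6)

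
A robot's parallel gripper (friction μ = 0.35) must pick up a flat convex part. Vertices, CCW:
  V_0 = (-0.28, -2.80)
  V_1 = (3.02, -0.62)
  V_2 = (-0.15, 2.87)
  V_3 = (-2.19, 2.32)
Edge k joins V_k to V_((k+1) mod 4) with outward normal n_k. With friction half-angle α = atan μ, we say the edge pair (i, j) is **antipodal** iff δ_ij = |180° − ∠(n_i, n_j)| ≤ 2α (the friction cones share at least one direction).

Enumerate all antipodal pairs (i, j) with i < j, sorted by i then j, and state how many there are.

α = atan 0.35 = 19.29°;  2α = 38.58°
n_0 = (+0.5512, -0.8344)
n_1 = (+0.7402, +0.6724)
n_2 = (-0.2603, +0.9655)
n_3 = (-0.9369, -0.3495)
  (0,1): δ = 81.20°  ·
  (0,2): δ = 18.36°  ✓
  (0,3): δ = 77.01°  ·
  (1,2): δ = 117.16°  ·
  (1,3): δ = 21.79°  ✓
  (2,3): δ = 84.63°  ·
antipodal pairs: 2

count = 2; pairs: (0,2), (1,3)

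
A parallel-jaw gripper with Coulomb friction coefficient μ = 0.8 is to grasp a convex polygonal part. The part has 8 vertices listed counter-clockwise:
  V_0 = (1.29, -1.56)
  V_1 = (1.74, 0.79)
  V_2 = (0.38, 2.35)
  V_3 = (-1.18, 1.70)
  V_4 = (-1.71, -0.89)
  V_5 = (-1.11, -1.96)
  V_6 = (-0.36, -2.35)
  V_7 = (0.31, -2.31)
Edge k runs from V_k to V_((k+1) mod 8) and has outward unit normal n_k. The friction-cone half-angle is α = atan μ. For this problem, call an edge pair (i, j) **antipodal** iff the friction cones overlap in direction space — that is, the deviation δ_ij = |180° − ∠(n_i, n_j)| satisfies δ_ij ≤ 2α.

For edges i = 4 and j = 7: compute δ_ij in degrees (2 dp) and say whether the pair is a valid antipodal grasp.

α = atan 0.8 = 38.66°;  2α = 77.32°
edge 4: e_4 = (+0.60, -1.07);  n_4 = (-0.8722, -0.4891)
edge 7: e_7 = (+0.98, +0.75);  n_7 = (+0.6078, -0.7941)
∠(n_4, n_7) = 98.15°
δ = |180° − 98.15°| = 81.85°
81.85° > 2α = 77.32°  →  invalid

δ = 81.85°, invalid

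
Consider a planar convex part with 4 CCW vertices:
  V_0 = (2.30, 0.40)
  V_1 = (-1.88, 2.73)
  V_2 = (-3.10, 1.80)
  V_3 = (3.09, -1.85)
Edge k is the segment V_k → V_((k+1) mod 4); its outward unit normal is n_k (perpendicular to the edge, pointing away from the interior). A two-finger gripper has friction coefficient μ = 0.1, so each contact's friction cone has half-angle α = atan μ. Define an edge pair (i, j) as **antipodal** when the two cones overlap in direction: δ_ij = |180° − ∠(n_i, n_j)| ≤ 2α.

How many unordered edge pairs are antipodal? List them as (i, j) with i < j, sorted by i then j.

α = atan 0.1 = 5.71°;  2α = 11.42°
n_0 = (+0.4869, +0.8735)
n_1 = (-0.6062, +0.7953)
n_2 = (-0.5079, -0.8614)
n_3 = (+0.9435, +0.3313)
  (0,1): δ = 113.55°  ·
  (0,2): δ = 1.39°  ✓
  (0,3): δ = 138.48°  ·
  (1,2): δ = 67.84°  ·
  (1,3): δ = 72.03°  ·
  (2,3): δ = 40.13°  ·
antipodal pairs: 1

count = 1; pairs: (0,2)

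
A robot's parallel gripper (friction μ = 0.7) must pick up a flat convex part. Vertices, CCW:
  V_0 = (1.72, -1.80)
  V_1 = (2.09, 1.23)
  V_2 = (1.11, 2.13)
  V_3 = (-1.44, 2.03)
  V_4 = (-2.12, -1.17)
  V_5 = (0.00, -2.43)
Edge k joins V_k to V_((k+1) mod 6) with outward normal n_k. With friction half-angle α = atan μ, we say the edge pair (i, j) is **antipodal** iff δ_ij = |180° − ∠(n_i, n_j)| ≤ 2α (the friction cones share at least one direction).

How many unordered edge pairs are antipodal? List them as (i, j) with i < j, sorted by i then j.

count = 8; pairs: (0,3), (0,4), (1,3), (1,4), (1,5), (2,4), (2,5), (3,5)

α = atan 0.7 = 34.99°;  2α = 69.98°
n_0 = (+0.9926, -0.1212)
n_1 = (+0.6764, +0.7365)
n_2 = (-0.0392, +0.9992)
n_3 = (-0.9782, +0.2079)
n_4 = (-0.5109, -0.8596)
n_5 = (+0.3439, -0.9390)
  (0,1): δ = 125.60°  ·
  (0,2): δ = 80.79°  ·
  (0,3): δ = 5.03°  ✓
  (0,4): δ = 66.24°  ✓
  (0,5): δ = 117.08°  ·
  (1,2): δ = 135.19°  ·
  (1,3): δ = 59.43°  ✓
  (1,4): δ = 11.84°  ✓
  (1,5): δ = 62.68°  ✓
  (2,3): δ = 104.24°  ·
  (2,4): δ = 32.97°  ✓
  (2,5): δ = 17.87°  ✓
  (3,4): δ = 108.73°  ·
  (3,5): δ = 57.89°  ✓
  (4,5): δ = 129.16°  ·
antipodal pairs: 8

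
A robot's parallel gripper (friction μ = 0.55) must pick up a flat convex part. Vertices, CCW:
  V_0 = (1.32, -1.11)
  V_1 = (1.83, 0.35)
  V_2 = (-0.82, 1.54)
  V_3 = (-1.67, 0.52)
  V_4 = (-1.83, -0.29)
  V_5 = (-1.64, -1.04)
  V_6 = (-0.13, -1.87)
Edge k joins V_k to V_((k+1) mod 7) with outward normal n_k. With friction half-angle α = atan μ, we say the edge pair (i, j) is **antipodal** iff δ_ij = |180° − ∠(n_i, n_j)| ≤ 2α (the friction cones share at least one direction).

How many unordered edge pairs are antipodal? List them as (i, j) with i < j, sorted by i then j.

α = atan 0.55 = 28.81°;  2α = 57.62°
n_0 = (+0.9441, -0.3298)
n_1 = (+0.4096, +0.9122)
n_2 = (-0.7682, +0.6402)
n_3 = (-0.9810, +0.1938)
n_4 = (-0.9694, -0.2456)
n_5 = (-0.4817, -0.8763)
n_6 = (+0.4642, -0.8857)
  (0,1): δ = 94.93°  ·
  (0,2): δ = 20.55°  ✓
  (0,3): δ = 8.08°  ✓
  (0,4): δ = 33.47°  ✓
  (0,5): δ = 80.46°  ·
  (0,6): δ = 136.92°  ·
  (1,2): δ = 105.62°  ·
  (1,3): δ = 76.99°  ·
  (1,4): δ = 51.60°  ✓
  (1,5): δ = 4.61°  ✓
  (1,6): δ = 51.84°  ✓
  (2,3): δ = 151.37°  ·
  (2,4): δ = 125.98°  ·
  (2,5): δ = 78.99°  ·
  (2,6): δ = 22.53°  ✓
  (3,4): δ = 154.61°  ·
  (3,5): δ = 107.62°  ·
  (3,6): δ = 51.17°  ✓
  (4,5): δ = 133.01°  ·
  (4,6): δ = 76.56°  ·
  (5,6): δ = 123.54°  ·
antipodal pairs: 8

count = 8; pairs: (0,2), (0,3), (0,4), (1,4), (1,5), (1,6), (2,6), (3,6)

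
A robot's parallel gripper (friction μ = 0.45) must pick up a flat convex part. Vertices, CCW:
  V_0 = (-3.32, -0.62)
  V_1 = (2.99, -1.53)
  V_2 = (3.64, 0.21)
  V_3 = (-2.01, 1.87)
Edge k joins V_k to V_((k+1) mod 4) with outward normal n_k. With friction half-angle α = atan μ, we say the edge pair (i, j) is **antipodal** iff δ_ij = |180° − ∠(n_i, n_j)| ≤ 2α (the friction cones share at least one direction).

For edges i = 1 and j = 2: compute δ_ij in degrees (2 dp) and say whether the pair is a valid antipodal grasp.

α = atan 0.45 = 24.23°;  2α = 48.46°
edge 1: e_1 = (+0.65, +1.74);  n_1 = (+0.9368, -0.3499)
edge 2: e_2 = (-5.65, +1.66);  n_2 = (+0.2819, +0.9594)
∠(n_1, n_2) = 94.11°
δ = |180° − 94.11°| = 85.89°
85.89° > 2α = 48.46°  →  invalid

δ = 85.89°, invalid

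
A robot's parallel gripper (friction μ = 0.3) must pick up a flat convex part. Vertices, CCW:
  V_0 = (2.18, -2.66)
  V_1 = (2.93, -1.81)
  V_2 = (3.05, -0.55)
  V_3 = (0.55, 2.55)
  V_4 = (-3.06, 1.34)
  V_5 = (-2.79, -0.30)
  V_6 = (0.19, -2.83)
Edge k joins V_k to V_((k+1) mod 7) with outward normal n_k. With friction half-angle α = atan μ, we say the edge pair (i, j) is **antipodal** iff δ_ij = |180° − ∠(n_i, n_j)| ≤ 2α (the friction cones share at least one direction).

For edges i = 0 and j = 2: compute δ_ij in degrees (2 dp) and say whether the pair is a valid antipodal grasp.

α = atan 0.3 = 16.70°;  2α = 33.40°
edge 0: e_0 = (+0.75, +0.85);  n_0 = (+0.7498, -0.6616)
edge 2: e_2 = (-2.50, +3.10);  n_2 = (+0.7784, +0.6278)
∠(n_0, n_2) = 80.31°
δ = |180° − 80.31°| = 99.69°
99.69° > 2α = 33.40°  →  invalid

δ = 99.69°, invalid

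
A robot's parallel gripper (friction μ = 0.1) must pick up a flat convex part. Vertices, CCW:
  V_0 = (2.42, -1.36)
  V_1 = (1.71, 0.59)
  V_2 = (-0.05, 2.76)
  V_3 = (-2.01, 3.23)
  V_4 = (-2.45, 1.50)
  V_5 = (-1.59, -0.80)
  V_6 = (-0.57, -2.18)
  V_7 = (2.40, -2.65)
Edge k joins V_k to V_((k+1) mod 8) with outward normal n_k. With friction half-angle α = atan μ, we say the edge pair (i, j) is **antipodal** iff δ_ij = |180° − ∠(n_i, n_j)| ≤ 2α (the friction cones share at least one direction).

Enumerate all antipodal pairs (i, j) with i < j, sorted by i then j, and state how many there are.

count = 3; pairs: (0,4), (1,5), (2,6)

α = atan 0.1 = 5.71°;  2α = 11.42°
n_0 = (+0.9397, +0.3421)
n_1 = (+0.7767, +0.6299)
n_2 = (+0.2332, +0.9724)
n_3 = (-0.9691, +0.2465)
n_4 = (-0.9367, -0.3502)
n_5 = (-0.8042, -0.5944)
n_6 = (-0.1563, -0.9877)
n_7 = (+0.9999, -0.0155)
  (0,1): δ = 160.96°  ·
  (0,2): δ = 123.49°  ·
  (0,3): δ = 34.28°  ·
  (0,4): δ = 0.49°  ✓
  (0,5): δ = 16.46°  ·
  (0,6): δ = 61.00°  ·
  (0,7): δ = 159.11°  ·
  (1,2): δ = 142.53°  ·
  (1,3): δ = 53.31°  ·
  (1,4): δ = 18.54°  ·
  (1,5): δ = 2.57°  ✓
  (1,6): δ = 41.96°  ·
  (1,7): δ = 140.07°  ·
  (2,3): δ = 90.79°  ·
  (2,4): δ = 56.01°  ·
  (2,5): δ = 40.05°  ·
  (2,6): δ = 4.49°  ✓
  (2,7): δ = 102.60°  ·
  (3,4): δ = 145.23°  ·
  (3,5): δ = 129.26°  ·
  (3,6): δ = 84.72°  ·
  (3,7): δ = 13.38°  ·
  (4,5): δ = 164.03°  ·
  (4,6): δ = 119.49°  ·
  (4,7): δ = 21.39°  ·
  (5,6): δ = 135.46°  ·
  (5,7): δ = 37.36°  ·
  (6,7): δ = 81.90°  ·
antipodal pairs: 3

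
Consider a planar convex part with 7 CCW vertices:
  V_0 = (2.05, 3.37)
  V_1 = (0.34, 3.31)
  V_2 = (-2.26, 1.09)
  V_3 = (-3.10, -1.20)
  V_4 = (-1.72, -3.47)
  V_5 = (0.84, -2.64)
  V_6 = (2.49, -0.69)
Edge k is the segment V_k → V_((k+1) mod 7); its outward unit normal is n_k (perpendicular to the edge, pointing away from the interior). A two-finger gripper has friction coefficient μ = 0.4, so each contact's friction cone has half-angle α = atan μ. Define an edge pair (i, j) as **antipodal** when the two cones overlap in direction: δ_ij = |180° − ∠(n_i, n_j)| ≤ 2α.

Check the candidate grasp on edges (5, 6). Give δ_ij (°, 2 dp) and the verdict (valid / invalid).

δ = 133.58°, invalid

α = atan 0.4 = 21.80°;  2α = 43.60°
edge 5: e_5 = (+1.65, +1.95);  n_5 = (+0.7634, -0.6459)
edge 6: e_6 = (-0.44, +4.06);  n_6 = (+0.9942, +0.1077)
∠(n_5, n_6) = 46.42°
δ = |180° − 46.42°| = 133.58°
133.58° > 2α = 43.60°  →  invalid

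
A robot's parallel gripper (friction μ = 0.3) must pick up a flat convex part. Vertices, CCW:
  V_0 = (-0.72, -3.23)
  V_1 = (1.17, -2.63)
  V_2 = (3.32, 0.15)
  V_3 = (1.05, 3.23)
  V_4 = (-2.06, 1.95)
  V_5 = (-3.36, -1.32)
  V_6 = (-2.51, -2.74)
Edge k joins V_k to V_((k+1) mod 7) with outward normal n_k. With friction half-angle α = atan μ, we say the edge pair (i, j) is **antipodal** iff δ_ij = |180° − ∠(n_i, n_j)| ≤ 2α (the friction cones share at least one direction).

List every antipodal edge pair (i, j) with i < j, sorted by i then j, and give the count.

count = 4; pairs: (0,3), (1,3), (1,4), (2,5)

α = atan 0.3 = 16.70°;  2α = 33.40°
n_0 = (+0.3026, -0.9531)
n_1 = (+0.7910, -0.6118)
n_2 = (+0.8050, +0.5933)
n_3 = (-0.3806, +0.9247)
n_4 = (-0.9293, +0.3694)
n_5 = (-0.8580, -0.5136)
n_6 = (-0.2640, -0.9645)
  (0,1): δ = 145.33°  ·
  (0,2): δ = 71.22°  ·
  (0,3): δ = 4.76°  ✓
  (0,4): δ = 50.71°  ·
  (0,5): δ = 103.29°  ·
  (0,6): δ = 147.08°  ·
  (1,2): δ = 105.89°  ·
  (1,3): δ = 29.91°  ✓
  (1,4): δ = 16.04°  ✓
  (1,5): δ = 68.62°  ·
  (1,6): δ = 112.41°  ·
  (2,3): δ = 104.02°  ·
  (2,4): δ = 58.07°  ·
  (2,5): δ = 5.49°  ✓
  (2,6): δ = 38.30°  ·
  (3,4): δ = 134.05°  ·
  (3,5): δ = 81.47°  ·
  (3,6): δ = 37.68°  ·
  (4,5): δ = 127.42°  ·
  (4,6): δ = 83.63°  ·
  (5,6): δ = 136.21°  ·
antipodal pairs: 4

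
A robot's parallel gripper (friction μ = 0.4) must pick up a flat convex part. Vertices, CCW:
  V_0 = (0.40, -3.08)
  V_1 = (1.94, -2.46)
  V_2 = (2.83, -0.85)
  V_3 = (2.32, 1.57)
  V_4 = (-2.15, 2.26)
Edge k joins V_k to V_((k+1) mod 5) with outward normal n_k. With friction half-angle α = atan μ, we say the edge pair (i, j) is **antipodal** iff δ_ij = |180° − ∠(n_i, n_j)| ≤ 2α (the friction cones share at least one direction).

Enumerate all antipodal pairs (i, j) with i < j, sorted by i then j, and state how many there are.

count = 2; pairs: (0,3), (2,4)

α = atan 0.4 = 21.80°;  2α = 43.60°
n_0 = (+0.3735, -0.9276)
n_1 = (+0.8752, -0.4838)
n_2 = (+0.9785, +0.2062)
n_3 = (+0.1526, +0.9883)
n_4 = (-0.9024, -0.4309)
  (0,1): δ = 140.86°  ·
  (0,2): δ = 100.03°  ·
  (0,3): δ = 30.70°  ✓
  (0,4): δ = 93.60°  ·
  (1,2): δ = 139.17°  ·
  (1,3): δ = 69.84°  ·
  (1,4): δ = 54.46°  ·
  (2,3): δ = 110.68°  ·
  (2,4): δ = 13.63°  ✓
  (3,4): δ = 55.70°  ·
antipodal pairs: 2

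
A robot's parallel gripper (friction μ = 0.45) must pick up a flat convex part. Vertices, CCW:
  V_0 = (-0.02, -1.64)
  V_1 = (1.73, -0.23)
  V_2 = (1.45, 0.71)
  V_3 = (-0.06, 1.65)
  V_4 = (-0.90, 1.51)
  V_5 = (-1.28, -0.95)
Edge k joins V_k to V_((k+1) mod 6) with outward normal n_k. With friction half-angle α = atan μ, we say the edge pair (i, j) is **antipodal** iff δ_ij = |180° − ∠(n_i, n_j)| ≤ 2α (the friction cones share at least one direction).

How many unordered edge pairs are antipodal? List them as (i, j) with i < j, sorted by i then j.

α = atan 0.45 = 24.23°;  2α = 48.46°
n_0 = (+0.6274, -0.7787)
n_1 = (+0.9584, +0.2855)
n_2 = (+0.5285, +0.8489)
n_3 = (-0.1644, +0.9864)
n_4 = (-0.9883, +0.1527)
n_5 = (-0.4803, -0.8771)
  (0,1): δ = 112.27°  ·
  (0,2): δ = 70.76°  ·
  (0,3): δ = 29.40°  ✓
  (0,4): δ = 42.36°  ✓
  (0,5): δ = 112.44°  ·
  (1,2): δ = 138.49°  ·
  (1,3): δ = 97.13°  ·
  (1,4): δ = 25.37°  ✓
  (1,5): δ = 44.71°  ✓
  (2,3): δ = 138.63°  ·
  (2,4): δ = 66.88°  ·
  (2,5): δ = 3.20°  ✓
  (3,4): δ = 108.24°  ·
  (3,5): δ = 38.17°  ✓
  (4,5): δ = 109.92°  ·
antipodal pairs: 6

count = 6; pairs: (0,3), (0,4), (1,4), (1,5), (2,5), (3,5)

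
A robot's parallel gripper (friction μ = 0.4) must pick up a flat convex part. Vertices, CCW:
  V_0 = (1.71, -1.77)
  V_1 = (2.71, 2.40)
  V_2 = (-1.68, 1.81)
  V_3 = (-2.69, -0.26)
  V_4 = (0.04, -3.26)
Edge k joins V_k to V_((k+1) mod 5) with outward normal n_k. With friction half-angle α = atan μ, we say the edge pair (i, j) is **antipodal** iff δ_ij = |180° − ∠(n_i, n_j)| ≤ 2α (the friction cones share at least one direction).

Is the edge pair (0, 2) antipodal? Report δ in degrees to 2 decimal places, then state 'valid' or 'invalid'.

α = atan 0.4 = 21.80°;  2α = 43.60°
edge 0: e_0 = (+1.00, +4.17);  n_0 = (+0.9724, -0.2332)
edge 2: e_2 = (-1.01, -2.07);  n_2 = (-0.8987, +0.4385)
∠(n_0, n_2) = 167.48°
δ = |180° − 167.48°| = 12.52°
12.52° ≤ 2α = 43.60°  →  valid

δ = 12.52°, valid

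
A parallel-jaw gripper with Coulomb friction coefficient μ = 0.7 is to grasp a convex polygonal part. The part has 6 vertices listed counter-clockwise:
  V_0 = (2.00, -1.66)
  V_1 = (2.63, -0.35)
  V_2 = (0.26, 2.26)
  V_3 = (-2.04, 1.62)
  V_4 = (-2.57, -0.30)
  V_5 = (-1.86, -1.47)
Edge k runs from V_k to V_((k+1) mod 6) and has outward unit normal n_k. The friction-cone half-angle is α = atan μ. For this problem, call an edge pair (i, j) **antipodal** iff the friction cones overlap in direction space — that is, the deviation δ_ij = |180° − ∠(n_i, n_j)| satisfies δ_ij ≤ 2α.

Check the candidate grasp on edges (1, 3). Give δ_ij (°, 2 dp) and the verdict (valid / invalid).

δ = 57.67°, valid

α = atan 0.7 = 34.99°;  2α = 69.98°
edge 1: e_1 = (-2.37, +2.61);  n_1 = (+0.7403, +0.6722)
edge 3: e_3 = (-0.53, -1.92);  n_3 = (-0.9639, +0.2661)
∠(n_1, n_3) = 122.33°
δ = |180° − 122.33°| = 57.67°
57.67° ≤ 2α = 69.98°  →  valid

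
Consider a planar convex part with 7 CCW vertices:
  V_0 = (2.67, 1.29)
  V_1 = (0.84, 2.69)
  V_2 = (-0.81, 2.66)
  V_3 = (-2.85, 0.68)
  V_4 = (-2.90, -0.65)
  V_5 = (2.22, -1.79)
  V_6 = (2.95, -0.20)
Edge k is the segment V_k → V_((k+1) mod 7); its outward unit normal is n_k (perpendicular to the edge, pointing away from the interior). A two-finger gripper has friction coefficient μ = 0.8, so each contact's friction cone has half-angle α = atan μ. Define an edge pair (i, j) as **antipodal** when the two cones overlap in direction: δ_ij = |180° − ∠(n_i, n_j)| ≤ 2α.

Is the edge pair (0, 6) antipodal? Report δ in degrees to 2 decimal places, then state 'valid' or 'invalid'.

α = atan 0.8 = 38.66°;  2α = 77.32°
edge 0: e_0 = (-1.83, +1.40);  n_0 = (+0.6076, +0.7942)
edge 6: e_6 = (-0.28, +1.49);  n_6 = (+0.9828, +0.1847)
∠(n_0, n_6) = 41.94°
δ = |180° − 41.94°| = 138.06°
138.06° > 2α = 77.32°  →  invalid

δ = 138.06°, invalid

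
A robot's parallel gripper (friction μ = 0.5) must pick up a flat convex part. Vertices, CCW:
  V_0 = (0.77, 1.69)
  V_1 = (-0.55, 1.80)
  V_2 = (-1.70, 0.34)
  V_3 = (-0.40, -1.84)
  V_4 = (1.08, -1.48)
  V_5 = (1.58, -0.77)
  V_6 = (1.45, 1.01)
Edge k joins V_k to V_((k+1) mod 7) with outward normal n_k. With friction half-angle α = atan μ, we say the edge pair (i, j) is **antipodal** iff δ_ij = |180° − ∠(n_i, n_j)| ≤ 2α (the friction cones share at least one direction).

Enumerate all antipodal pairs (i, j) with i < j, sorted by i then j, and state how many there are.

count = 6; pairs: (0,3), (1,3), (1,4), (1,5), (2,5), (2,6)

α = atan 0.5 = 26.57°;  2α = 53.13°
n_0 = (+0.0830, +0.9965)
n_1 = (-0.7856, +0.6188)
n_2 = (-0.8589, -0.5122)
n_3 = (+0.2364, -0.9717)
n_4 = (+0.8176, -0.5758)
n_5 = (+0.9973, +0.0728)
n_6 = (+0.7071, +0.7071)
  (0,1): δ = 123.46°  ·
  (0,2): δ = 54.43°  ·
  (0,3): δ = 18.43°  ✓
  (0,4): δ = 59.61°  ·
  (0,5): δ = 98.94°  ·
  (0,6): δ = 139.76°  ·
  (1,2): δ = 110.96°  ·
  (1,3): δ = 38.10°  ✓
  (1,4): δ = 3.07°  ✓
  (1,5): δ = 42.40°  ✓
  (1,6): δ = 83.23°  ·
  (2,3): δ = 107.14°  ·
  (2,4): δ = 65.96°  ·
  (2,5): δ = 26.63°  ✓
  (2,6): δ = 14.19°  ✓
  (3,4): δ = 138.83°  ·
  (3,5): δ = 99.49°  ·
  (3,6): δ = 58.67°  ·
  (4,5): δ = 140.67°  ·
  (4,6): δ = 99.85°  ·
  (5,6): δ = 139.18°  ·
antipodal pairs: 6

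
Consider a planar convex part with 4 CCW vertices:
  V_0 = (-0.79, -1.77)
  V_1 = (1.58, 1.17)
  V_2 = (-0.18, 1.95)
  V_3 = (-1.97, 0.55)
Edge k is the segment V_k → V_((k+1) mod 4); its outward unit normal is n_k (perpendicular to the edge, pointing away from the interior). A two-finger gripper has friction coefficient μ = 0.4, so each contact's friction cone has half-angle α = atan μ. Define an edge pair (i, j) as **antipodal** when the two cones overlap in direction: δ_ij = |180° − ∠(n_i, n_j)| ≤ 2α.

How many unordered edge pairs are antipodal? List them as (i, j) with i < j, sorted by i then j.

count = 2; pairs: (0,2), (1,3)

α = atan 0.4 = 21.80°;  2α = 43.60°
n_0 = (+0.7785, -0.6276)
n_1 = (+0.4052, +0.9142)
n_2 = (-0.6161, +0.7877)
n_3 = (-0.8913, -0.4534)
  (0,1): δ = 75.03°  ·
  (0,2): δ = 13.10°  ✓
  (0,3): δ = 65.83°  ·
  (1,2): δ = 118.07°  ·
  (1,3): δ = 39.14°  ✓
  (2,3): δ = 101.07°  ·
antipodal pairs: 2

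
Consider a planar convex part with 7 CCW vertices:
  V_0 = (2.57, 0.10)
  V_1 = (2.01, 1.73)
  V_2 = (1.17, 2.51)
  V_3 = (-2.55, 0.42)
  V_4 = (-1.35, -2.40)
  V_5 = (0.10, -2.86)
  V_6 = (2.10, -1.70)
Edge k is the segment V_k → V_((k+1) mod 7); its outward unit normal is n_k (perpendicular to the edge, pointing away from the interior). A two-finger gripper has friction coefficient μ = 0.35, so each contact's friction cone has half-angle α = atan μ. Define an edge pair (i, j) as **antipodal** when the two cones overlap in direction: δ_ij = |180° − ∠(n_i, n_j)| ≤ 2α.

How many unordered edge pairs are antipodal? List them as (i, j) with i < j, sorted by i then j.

α = atan 0.35 = 19.29°;  2α = 38.58°
n_0 = (+0.9457, +0.3249)
n_1 = (+0.6805, +0.7328)
n_2 = (-0.4898, +0.8718)
n_3 = (-0.9202, -0.3916)
n_4 = (-0.3024, -0.9532)
n_5 = (+0.5017, -0.8650)
n_6 = (+0.9676, -0.2526)
  (0,1): δ = 151.84°  ·
  (0,2): δ = 79.63°  ·
  (0,3): δ = 4.09°  ✓
  (0,4): δ = 53.44°  ·
  (0,5): δ = 101.15°  ·
  (0,6): δ = 146.41°  ·
  (1,2): δ = 107.79°  ·
  (1,3): δ = 24.07°  ✓
  (1,4): δ = 25.28°  ✓
  (1,5): δ = 72.99°  ·
  (1,6): δ = 118.25°  ·
  (2,3): δ = 96.28°  ·
  (2,4): δ = 46.93°  ·
  (2,5): δ = 0.79°  ✓
  (2,6): δ = 46.04°  ·
  (3,4): δ = 130.65°  ·
  (3,5): δ = 82.94°  ·
  (3,6): δ = 37.69°  ✓
  (4,5): δ = 132.29°  ·
  (4,6): δ = 87.03°  ·
  (5,6): δ = 134.75°  ·
antipodal pairs: 5

count = 5; pairs: (0,3), (1,3), (1,4), (2,5), (3,6)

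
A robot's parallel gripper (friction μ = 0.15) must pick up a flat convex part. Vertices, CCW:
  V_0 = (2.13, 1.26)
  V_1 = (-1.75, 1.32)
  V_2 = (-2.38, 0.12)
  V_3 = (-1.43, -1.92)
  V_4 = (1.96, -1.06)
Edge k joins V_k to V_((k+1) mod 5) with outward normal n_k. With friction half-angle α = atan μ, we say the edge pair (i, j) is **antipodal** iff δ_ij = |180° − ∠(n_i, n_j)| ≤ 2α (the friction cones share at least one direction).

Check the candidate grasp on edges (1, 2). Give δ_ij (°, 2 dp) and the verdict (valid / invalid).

δ = 127.33°, invalid

α = atan 0.15 = 8.53°;  2α = 17.06°
edge 1: e_1 = (-0.63, -1.20);  n_1 = (-0.8854, +0.4648)
edge 2: e_2 = (+0.95, -2.04);  n_2 = (-0.9065, -0.4222)
∠(n_1, n_2) = 52.67°
δ = |180° − 52.67°| = 127.33°
127.33° > 2α = 17.06°  →  invalid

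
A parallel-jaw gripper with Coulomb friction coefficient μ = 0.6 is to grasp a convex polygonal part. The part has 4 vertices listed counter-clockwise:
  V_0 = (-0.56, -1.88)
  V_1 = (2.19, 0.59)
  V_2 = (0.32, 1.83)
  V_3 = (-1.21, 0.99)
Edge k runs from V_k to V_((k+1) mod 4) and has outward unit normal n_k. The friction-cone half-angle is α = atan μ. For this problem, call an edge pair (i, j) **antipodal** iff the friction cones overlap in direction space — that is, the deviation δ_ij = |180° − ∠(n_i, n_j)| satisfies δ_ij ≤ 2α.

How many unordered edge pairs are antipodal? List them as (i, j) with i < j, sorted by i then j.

count = 3; pairs: (0,2), (0,3), (1,3)

α = atan 0.6 = 30.96°;  2α = 61.93°
n_0 = (+0.6682, -0.7440)
n_1 = (+0.5526, +0.8334)
n_2 = (-0.4813, +0.8766)
n_3 = (-0.9753, -0.2209)
  (0,1): δ = 75.48°  ·
  (0,2): δ = 13.16°  ✓
  (0,3): δ = 60.83°  ✓
  (1,2): δ = 117.68°  ·
  (1,3): δ = 43.69°  ✓
  (2,3): δ = 106.01°  ·
antipodal pairs: 3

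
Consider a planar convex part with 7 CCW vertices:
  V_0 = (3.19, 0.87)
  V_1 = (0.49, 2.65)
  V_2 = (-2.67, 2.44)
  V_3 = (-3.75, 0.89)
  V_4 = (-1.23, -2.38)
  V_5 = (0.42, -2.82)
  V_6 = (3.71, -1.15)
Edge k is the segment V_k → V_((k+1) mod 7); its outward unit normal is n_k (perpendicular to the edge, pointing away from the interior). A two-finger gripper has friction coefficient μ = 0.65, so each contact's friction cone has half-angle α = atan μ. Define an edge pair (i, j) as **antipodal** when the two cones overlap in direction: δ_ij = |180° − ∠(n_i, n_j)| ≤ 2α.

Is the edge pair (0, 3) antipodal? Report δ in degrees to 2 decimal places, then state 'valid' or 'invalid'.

δ = 18.99°, valid

α = atan 0.65 = 33.02°;  2α = 66.05°
edge 0: e_0 = (-2.70, +1.78);  n_0 = (+0.5504, +0.8349)
edge 3: e_3 = (+2.52, -3.27);  n_3 = (-0.7921, -0.6104)
∠(n_0, n_3) = 161.01°
δ = |180° − 161.01°| = 18.99°
18.99° ≤ 2α = 66.05°  →  valid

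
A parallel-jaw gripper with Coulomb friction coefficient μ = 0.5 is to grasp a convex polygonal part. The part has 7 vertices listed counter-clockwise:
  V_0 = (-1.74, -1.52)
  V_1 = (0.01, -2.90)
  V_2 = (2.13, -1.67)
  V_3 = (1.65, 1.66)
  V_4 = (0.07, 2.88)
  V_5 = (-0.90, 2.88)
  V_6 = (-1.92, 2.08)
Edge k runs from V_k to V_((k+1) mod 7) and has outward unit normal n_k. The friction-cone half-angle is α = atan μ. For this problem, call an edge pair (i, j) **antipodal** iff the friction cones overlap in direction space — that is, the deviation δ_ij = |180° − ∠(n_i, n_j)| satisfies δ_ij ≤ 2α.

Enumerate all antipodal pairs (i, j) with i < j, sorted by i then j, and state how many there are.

α = atan 0.5 = 26.57°;  2α = 53.13°
n_0 = (-0.6192, -0.7852)
n_1 = (+0.5018, -0.8650)
n_2 = (+0.9898, +0.1427)
n_3 = (+0.6112, +0.7915)
n_4 = (+0.0000, +1.0000)
n_5 = (-0.6171, +0.7869)
n_6 = (-0.9988, -0.0499)
  (0,1): δ = 111.62°  ·
  (0,2): δ = 43.54°  ✓
  (0,3): δ = 0.58°  ✓
  (0,4): δ = 38.26°  ✓
  (0,5): δ = 76.37°  ·
  (0,6): δ = 131.12°  ·
  (1,2): δ = 111.92°  ·
  (1,3): δ = 67.80°  ·
  (1,4): δ = 30.12°  ✓
  (1,5): δ = 7.99°  ✓
  (1,6): δ = 62.74°  ·
  (2,3): δ = 135.88°  ·
  (2,4): δ = 98.20°  ·
  (2,5): δ = 60.09°  ·
  (2,6): δ = 5.34°  ✓
  (3,4): δ = 142.33°  ·
  (3,5): δ = 104.22°  ·
  (3,6): δ = 49.46°  ✓
  (4,5): δ = 141.89°  ·
  (4,6): δ = 87.14°  ·
  (5,6): δ = 125.25°  ·
antipodal pairs: 7

count = 7; pairs: (0,2), (0,3), (0,4), (1,4), (1,5), (2,6), (3,6)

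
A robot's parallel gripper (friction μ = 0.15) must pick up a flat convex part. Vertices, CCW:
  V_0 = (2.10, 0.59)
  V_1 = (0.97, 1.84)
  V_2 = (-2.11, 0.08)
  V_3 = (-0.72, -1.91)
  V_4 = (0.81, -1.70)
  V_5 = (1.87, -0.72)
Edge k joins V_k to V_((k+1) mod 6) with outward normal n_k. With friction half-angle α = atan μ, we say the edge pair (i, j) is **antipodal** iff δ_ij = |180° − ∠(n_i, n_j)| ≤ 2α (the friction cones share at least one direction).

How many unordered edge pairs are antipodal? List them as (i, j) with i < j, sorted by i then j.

count = 2; pairs: (0,2), (1,4)

α = atan 0.15 = 8.53°;  2α = 17.06°
n_0 = (+0.7418, +0.6706)
n_1 = (-0.4961, +0.8682)
n_2 = (-0.8198, -0.5726)
n_3 = (+0.1360, -0.9907)
n_4 = (+0.6789, -0.7343)
n_5 = (+0.9849, -0.1729)
  (0,1): δ = 102.37°  ·
  (0,2): δ = 7.18°  ✓
  (0,3): δ = 55.70°  ·
  (0,4): δ = 90.64°  ·
  (0,5): δ = 127.93°  ·
  (1,2): δ = 84.81°  ·
  (1,3): δ = 21.93°  ·
  (1,4): δ = 13.01°  ✓
  (1,5): δ = 50.30°  ·
  (2,3): δ = 117.12°  ·
  (2,4): δ = 82.18°  ·
  (2,5): δ = 44.89°  ·
  (3,4): δ = 145.06°  ·
  (3,5): δ = 107.77°  ·
  (4,5): δ = 142.71°  ·
antipodal pairs: 2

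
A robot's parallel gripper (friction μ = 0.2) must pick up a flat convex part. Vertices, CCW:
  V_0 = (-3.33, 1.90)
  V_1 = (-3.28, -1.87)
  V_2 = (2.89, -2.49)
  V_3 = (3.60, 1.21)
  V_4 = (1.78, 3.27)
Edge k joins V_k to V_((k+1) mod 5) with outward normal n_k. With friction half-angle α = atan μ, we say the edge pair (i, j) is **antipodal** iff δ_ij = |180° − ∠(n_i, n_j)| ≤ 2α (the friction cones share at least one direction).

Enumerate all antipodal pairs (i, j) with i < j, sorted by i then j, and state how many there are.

count = 2; pairs: (0,2), (1,4)

α = atan 0.2 = 11.31°;  2α = 22.62°
n_0 = (-0.9999, -0.0133)
n_1 = (-0.1000, -0.9950)
n_2 = (+0.9821, -0.1885)
n_3 = (+0.7494, +0.6621)
n_4 = (-0.2590, +0.9659)
  (0,1): δ = 96.50°  ·
  (0,2): δ = 11.62°  ✓
  (0,3): δ = 40.70°  ·
  (0,4): δ = 104.25°  ·
  (1,2): δ = 95.12°  ·
  (1,3): δ = 42.80°  ·
  (1,4): δ = 20.75°  ✓
  (2,3): δ = 127.68°  ·
  (2,4): δ = 64.13°  ·
  (3,4): δ = 116.45°  ·
antipodal pairs: 2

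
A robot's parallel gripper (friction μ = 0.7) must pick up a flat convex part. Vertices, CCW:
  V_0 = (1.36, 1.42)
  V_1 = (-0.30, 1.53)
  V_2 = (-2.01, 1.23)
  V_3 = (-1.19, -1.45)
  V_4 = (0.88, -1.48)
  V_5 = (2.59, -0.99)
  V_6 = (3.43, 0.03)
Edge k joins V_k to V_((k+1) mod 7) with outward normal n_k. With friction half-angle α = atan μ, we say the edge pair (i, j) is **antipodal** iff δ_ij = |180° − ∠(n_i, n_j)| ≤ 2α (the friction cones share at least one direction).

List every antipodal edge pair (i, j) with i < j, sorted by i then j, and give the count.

count = 11; pairs: (0,2), (0,3), (0,4), (0,5), (1,3), (1,4), (1,5), (2,5), (2,6), (3,6), (4,6)

α = atan 0.7 = 34.99°;  2α = 69.98°
n_0 = (+0.0661, +0.9978)
n_1 = (-0.1728, +0.9850)
n_2 = (-0.9562, -0.2926)
n_3 = (-0.0145, -0.9999)
n_4 = (+0.2755, -0.9613)
n_5 = (+0.7719, -0.6357)
n_6 = (+0.5575, +0.8302)
  (0,1): δ = 166.26°  ·
  (0,2): δ = 69.20°  ✓
  (0,3): δ = 2.96°  ✓
  (0,4): δ = 19.78°  ✓
  (0,5): δ = 54.32°  ✓
  (0,6): δ = 149.91°  ·
  (1,2): δ = 82.94°  ·
  (1,3): δ = 10.78°  ✓
  (1,4): δ = 6.04°  ✓
  (1,5): δ = 40.58°  ✓
  (1,6): δ = 136.17°  ·
  (2,3): δ = 107.84°  ·
  (2,4): δ = 91.02°  ·
  (2,5): δ = 56.49°  ✓
  (2,6): δ = 39.11°  ✓
  (3,4): δ = 163.18°  ·
  (3,5): δ = 128.64°  ·
  (3,6): δ = 33.05°  ✓
  (4,5): δ = 145.46°  ·
  (4,6): δ = 49.87°  ✓
  (5,6): δ = 84.41°  ·
antipodal pairs: 11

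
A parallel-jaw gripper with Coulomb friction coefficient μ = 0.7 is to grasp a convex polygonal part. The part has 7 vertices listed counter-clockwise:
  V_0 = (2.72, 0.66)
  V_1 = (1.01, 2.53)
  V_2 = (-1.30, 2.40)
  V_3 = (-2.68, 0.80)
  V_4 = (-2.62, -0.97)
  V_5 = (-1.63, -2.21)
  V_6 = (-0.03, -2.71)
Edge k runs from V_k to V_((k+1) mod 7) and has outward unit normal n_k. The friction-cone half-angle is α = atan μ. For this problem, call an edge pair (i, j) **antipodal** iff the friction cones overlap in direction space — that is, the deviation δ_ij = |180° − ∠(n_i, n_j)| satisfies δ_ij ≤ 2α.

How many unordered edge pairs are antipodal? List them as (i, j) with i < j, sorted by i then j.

count = 9; pairs: (0,3), (0,4), (0,5), (1,4), (1,5), (1,6), (2,5), (2,6), (3,6)

α = atan 0.7 = 34.99°;  2α = 69.98°
n_0 = (+0.7380, +0.6748)
n_1 = (-0.0562, +0.9984)
n_2 = (-0.7572, +0.6531)
n_3 = (-0.9994, -0.0339)
n_4 = (-0.7815, -0.6239)
n_5 = (-0.2983, -0.9545)
n_6 = (+0.7748, -0.6322)
  (0,1): δ = 129.22°  ·
  (0,2): δ = 83.22°  ·
  (0,3): δ = 40.50°  ✓
  (0,4): δ = 3.84°  ✓
  (0,5): δ = 30.20°  ✓
  (0,6): δ = 98.34°  ·
  (1,2): δ = 134.00°  ·
  (1,3): δ = 91.28°  ·
  (1,4): δ = 54.62°  ✓
  (1,5): δ = 20.58°  ✓
  (1,6): δ = 47.56°  ✓
  (2,3): δ = 137.28°  ·
  (2,4): δ = 100.62°  ·
  (2,5): δ = 66.58°  ✓
  (2,6): δ = 1.56°  ✓
  (3,4): δ = 143.34°  ·
  (3,5): δ = 109.30°  ·
  (3,6): δ = 41.16°  ✓
  (4,5): δ = 145.96°  ·
  (4,6): δ = 77.82°  ·
  (5,6): δ = 111.86°  ·
antipodal pairs: 9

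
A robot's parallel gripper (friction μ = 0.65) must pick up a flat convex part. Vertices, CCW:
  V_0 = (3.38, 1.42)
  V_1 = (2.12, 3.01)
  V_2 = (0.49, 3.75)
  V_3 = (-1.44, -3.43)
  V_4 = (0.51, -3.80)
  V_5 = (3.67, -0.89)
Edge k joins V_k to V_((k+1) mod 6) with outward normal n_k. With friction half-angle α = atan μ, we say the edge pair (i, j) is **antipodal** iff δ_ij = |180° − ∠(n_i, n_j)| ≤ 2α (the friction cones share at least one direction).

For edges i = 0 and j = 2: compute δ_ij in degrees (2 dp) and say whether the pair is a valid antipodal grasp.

α = atan 0.65 = 33.02°;  2α = 66.05°
edge 0: e_0 = (-1.26, +1.59);  n_0 = (+0.7837, +0.6211)
edge 2: e_2 = (-1.93, -7.18);  n_2 = (-0.9657, +0.2596)
∠(n_0, n_2) = 126.56°
δ = |180° − 126.56°| = 53.44°
53.44° ≤ 2α = 66.05°  →  valid

δ = 53.44°, valid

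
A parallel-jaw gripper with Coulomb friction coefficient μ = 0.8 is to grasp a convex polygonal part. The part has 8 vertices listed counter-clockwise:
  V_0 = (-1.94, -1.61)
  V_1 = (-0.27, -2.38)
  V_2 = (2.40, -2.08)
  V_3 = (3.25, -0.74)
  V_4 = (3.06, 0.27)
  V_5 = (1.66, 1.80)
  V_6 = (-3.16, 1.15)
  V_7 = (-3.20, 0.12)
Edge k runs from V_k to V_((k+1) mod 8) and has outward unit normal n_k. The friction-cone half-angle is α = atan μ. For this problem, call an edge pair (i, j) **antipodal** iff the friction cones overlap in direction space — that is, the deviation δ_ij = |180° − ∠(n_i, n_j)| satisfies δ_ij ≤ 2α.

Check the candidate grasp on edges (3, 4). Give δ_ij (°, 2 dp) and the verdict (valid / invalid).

α = atan 0.8 = 38.66°;  2α = 77.32°
edge 3: e_3 = (-0.19, +1.01);  n_3 = (+0.9828, +0.1849)
edge 4: e_4 = (-1.40, +1.53);  n_4 = (+0.7378, +0.6751)
∠(n_3, n_4) = 31.81°
δ = |180° − 31.81°| = 148.19°
148.19° > 2α = 77.32°  →  invalid

δ = 148.19°, invalid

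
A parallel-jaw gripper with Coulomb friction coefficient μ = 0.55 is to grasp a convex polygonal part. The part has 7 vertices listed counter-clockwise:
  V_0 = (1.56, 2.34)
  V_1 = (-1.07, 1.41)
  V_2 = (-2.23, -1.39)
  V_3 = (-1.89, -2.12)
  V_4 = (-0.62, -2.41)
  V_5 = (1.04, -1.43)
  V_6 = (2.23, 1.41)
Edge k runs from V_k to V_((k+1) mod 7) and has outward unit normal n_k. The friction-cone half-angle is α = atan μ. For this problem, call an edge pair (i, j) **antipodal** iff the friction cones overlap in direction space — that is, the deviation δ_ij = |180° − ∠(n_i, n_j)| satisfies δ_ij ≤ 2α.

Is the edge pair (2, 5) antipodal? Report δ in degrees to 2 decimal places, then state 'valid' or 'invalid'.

δ = 47.71°, valid

α = atan 0.55 = 28.81°;  2α = 57.62°
edge 2: e_2 = (+0.34, -0.73);  n_2 = (-0.9065, -0.4222)
edge 5: e_5 = (+1.19, +2.84);  n_5 = (+0.9223, -0.3865)
∠(n_2, n_5) = 132.29°
δ = |180° − 132.29°| = 47.71°
47.71° ≤ 2α = 57.62°  →  valid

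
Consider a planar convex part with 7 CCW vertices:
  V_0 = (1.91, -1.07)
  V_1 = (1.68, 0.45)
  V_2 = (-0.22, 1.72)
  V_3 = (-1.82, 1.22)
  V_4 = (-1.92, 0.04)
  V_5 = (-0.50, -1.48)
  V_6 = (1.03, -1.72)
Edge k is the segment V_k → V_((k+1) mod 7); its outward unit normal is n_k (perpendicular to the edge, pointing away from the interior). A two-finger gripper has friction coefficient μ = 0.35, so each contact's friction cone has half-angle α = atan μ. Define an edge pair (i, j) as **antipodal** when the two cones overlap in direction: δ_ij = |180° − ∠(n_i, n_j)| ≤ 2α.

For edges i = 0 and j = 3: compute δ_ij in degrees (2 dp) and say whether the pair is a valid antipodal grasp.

α = atan 0.35 = 19.29°;  2α = 38.58°
edge 0: e_0 = (-0.23, +1.52);  n_0 = (+0.9887, +0.1496)
edge 3: e_3 = (-0.10, -1.18);  n_3 = (-0.9964, +0.0844)
∠(n_0, n_3) = 166.55°
δ = |180° − 166.55°| = 13.45°
13.45° ≤ 2α = 38.58°  →  valid

δ = 13.45°, valid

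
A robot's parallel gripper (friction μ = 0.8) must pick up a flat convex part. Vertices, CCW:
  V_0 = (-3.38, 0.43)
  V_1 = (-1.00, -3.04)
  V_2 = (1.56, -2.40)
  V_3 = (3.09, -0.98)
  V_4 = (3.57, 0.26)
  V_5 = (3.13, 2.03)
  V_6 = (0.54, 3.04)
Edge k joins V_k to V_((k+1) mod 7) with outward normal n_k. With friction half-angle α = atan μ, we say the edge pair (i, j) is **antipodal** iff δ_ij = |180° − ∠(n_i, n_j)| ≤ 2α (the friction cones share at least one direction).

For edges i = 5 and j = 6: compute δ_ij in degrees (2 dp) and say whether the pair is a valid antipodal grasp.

α = atan 0.8 = 38.66°;  2α = 77.32°
edge 5: e_5 = (-2.59, +1.01);  n_5 = (+0.3633, +0.9317)
edge 6: e_6 = (-3.92, -2.61);  n_6 = (-0.5542, +0.8324)
∠(n_5, n_6) = 54.96°
δ = |180° − 54.96°| = 125.04°
125.04° > 2α = 77.32°  →  invalid

δ = 125.04°, invalid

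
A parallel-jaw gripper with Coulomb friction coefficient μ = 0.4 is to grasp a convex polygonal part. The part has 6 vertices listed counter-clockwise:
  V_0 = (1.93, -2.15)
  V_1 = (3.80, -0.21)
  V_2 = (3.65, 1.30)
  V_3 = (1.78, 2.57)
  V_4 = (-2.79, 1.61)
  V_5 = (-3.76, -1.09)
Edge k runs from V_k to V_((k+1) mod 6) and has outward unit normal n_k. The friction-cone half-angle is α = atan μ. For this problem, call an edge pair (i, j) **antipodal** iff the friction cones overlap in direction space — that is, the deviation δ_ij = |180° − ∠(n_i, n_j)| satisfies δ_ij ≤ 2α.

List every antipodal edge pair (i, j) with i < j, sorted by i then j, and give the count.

count = 5; pairs: (0,3), (0,4), (1,4), (2,5), (3,5)

α = atan 0.4 = 21.80°;  2α = 43.60°
n_0 = (+0.7200, -0.6940)
n_1 = (+0.9951, +0.0989)
n_2 = (+0.5618, +0.8273)
n_3 = (-0.2056, +0.9786)
n_4 = (-0.9411, +0.3381)
n_5 = (-0.1831, -0.9831)
  (0,1): δ = 130.38°  ·
  (0,2): δ = 80.23°  ·
  (0,3): δ = 34.19°  ✓
  (0,4): δ = 24.19°  ✓
  (0,5): δ = 123.39°  ·
  (1,2): δ = 129.86°  ·
  (1,3): δ = 83.81°  ·
  (1,4): δ = 25.43°  ✓
  (1,5): δ = 73.77°  ·
  (2,3): δ = 133.95°  ·
  (2,4): δ = 75.58°  ·
  (2,5): δ = 23.63°  ✓
  (3,4): δ = 121.62°  ·
  (3,5): δ = 22.42°  ✓
  (4,5): δ = 80.79°  ·
antipodal pairs: 5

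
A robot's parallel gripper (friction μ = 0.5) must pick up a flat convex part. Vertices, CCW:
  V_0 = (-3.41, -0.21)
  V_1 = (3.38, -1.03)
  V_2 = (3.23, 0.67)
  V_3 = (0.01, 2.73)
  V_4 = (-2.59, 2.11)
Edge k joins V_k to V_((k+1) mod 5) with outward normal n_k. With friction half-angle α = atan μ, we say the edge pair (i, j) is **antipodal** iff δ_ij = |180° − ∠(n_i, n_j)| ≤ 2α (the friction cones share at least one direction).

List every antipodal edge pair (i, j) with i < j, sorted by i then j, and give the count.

α = atan 0.5 = 26.57°;  2α = 53.13°
n_0 = (-0.1199, -0.9928)
n_1 = (+0.9961, +0.0879)
n_2 = (+0.5389, +0.8424)
n_3 = (-0.2320, +0.9727)
n_4 = (-0.9428, +0.3332)
  (0,1): δ = 78.07°  ·
  (0,2): δ = 25.72°  ✓
  (0,3): δ = 20.30°  ✓
  (0,4): δ = 77.42°  ·
  (1,2): δ = 127.65°  ·
  (1,3): δ = 81.63°  ·
  (1,4): δ = 24.51°  ✓
  (2,3): δ = 133.98°  ·
  (2,4): δ = 76.86°  ·
  (3,4): δ = 122.88°  ·
antipodal pairs: 3

count = 3; pairs: (0,2), (0,3), (1,4)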